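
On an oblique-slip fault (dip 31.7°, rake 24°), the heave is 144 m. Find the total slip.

dip-slip = heave / cos(dip) = 144 / cos(31.7°) = 169.3 m
net slip = dip-slip / sin(rake) = 169.3 / sin(24°) = 416 m

416 m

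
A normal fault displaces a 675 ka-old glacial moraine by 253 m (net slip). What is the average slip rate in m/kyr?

rate = 253 m / 675 ka = 0.000375 m/yr = 0.375 m/kyr

0.375 m/kyr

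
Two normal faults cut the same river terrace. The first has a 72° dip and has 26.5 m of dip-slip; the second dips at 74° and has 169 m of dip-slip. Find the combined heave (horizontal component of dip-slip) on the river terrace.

54.8 m

heave_A = 26.5 × cos(72°) = 8.189 m
heave_B = 169 × cos(74°) = 46.58 m
total = 8.189 + 46.58 = 54.8 m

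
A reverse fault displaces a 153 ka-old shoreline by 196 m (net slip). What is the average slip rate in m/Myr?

1280 m/Myr

rate = 196 m / 153 ka = 0.00128 m/yr = 1280 m/Myr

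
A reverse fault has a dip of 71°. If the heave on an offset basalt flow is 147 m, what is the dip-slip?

dip-slip = heave / cos(dip) = 147 / cos(71°) = 452 m

452 m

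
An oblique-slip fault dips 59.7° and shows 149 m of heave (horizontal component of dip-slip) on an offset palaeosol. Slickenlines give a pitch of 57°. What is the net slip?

dip-slip = heave / cos(dip) = 149 / cos(59.7°) = 295.3 m
net slip = dip-slip / sin(rake) = 295.3 / sin(57°) = 352 m

352 m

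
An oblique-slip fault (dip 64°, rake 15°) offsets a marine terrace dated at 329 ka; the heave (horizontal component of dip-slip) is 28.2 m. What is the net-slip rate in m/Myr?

755 m/Myr

dip-slip = heave / cos(dip) = 28.2 / cos(64°) = 64.33 m
net slip = dip-slip / sin(rake) = 64.33 / sin(15°) = 248.5 m
rate = 248.5 m / 329 ka = 0.000755 m/yr = 755 m/Myr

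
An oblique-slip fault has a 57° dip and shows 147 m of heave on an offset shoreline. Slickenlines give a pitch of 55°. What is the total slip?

dip-slip = heave / cos(dip) = 147 / cos(57°) = 269.9 m
net slip = dip-slip / sin(rake) = 269.9 / sin(55°) = 329 m

329 m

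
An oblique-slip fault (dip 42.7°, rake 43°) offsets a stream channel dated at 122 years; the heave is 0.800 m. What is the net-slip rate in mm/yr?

13.1 mm/yr

dip-slip = heave / cos(dip) = 0.800 / cos(42.7°) = 1.089 m
net slip = dip-slip / sin(rake) = 1.089 / sin(43°) = 1.596 m
rate = 1.596 m / 122 years = 0.0131 m/yr = 13.1 mm/yr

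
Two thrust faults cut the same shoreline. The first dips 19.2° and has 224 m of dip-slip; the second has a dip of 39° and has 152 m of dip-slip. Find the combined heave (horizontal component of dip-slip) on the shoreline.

330 m

heave_A = 224 × cos(19.2°) = 211.5 m
heave_B = 152 × cos(39°) = 118.1 m
total = 211.5 + 118.1 = 330 m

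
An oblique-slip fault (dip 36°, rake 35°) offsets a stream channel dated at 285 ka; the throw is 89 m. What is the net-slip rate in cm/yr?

0.0926 cm/yr

dip-slip = throw / sin(dip) = 89 / sin(36°) = 151.4 m
net slip = dip-slip / sin(rake) = 151.4 / sin(35°) = 264 m
rate = 264 m / 285 ka = 0.000926 m/yr = 0.0926 cm/yr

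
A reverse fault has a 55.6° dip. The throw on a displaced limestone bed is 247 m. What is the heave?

heave = throw / tan(dip) = 247 / tan(55.6°) = 169 m

169 m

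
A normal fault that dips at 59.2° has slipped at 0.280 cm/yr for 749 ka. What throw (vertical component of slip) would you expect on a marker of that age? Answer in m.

dip-slip = rate × time = 0.280 cm/yr × 749 ka = 2097 m
throw = dip-slip × sin(dip) = 2097 × sin(59.2°) = 1800 m

1800 m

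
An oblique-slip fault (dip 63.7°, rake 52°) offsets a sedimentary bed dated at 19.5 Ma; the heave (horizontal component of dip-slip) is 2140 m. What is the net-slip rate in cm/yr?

0.0314 cm/yr

dip-slip = heave / cos(dip) = 2140 / cos(63.7°) = 4830 m
net slip = dip-slip / sin(rake) = 4830 / sin(52°) = 6129 m
rate = 6129 m / 19.5 Ma = 0.000314 m/yr = 0.0314 cm/yr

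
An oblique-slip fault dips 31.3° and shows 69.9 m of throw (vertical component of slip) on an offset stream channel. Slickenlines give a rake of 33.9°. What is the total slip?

241 m

dip-slip = throw / sin(dip) = 69.9 / sin(31.3°) = 134.5 m
net slip = dip-slip / sin(rake) = 134.5 / sin(33.9°) = 241 m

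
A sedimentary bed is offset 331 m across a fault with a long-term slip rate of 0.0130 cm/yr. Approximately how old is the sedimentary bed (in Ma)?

2.55 Ma

age = offset / rate = 331 m / (0.0130 cm/yr) = 2.55e+06 yr = 2.55 Ma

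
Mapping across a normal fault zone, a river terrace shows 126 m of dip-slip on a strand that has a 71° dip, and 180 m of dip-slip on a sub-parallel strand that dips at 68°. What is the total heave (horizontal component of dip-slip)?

108 m

heave_A = 126 × cos(71°) = 41.02 m
heave_B = 180 × cos(68°) = 67.43 m
total = 41.02 + 67.43 = 108 m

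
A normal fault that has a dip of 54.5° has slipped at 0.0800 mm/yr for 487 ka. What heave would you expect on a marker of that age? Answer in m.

22.6 m

dip-slip = rate × time = 0.0800 mm/yr × 487 ka = 38.96 m
heave = dip-slip × cos(dip) = 38.96 × cos(54.5°) = 22.6 m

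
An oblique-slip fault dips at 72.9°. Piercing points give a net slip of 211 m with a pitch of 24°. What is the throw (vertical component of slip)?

82 m

dip-slip = net slip × sin(rake) = 211 m × sin(24°) = 85.82 m
throw = dip-slip × sin(dip) = 85.82 × sin(72.9°) = 82 m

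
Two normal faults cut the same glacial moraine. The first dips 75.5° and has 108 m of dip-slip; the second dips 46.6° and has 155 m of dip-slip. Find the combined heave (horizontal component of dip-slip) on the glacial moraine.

134 m

heave_A = 108 × cos(75.5°) = 27.04 m
heave_B = 155 × cos(46.6°) = 106.5 m
total = 27.04 + 106.5 = 134 m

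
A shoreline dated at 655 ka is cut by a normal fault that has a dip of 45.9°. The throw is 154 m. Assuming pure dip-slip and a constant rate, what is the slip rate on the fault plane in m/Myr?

327 m/Myr

dip-slip = throw / sin(dip) = 154 m / sin(45.9°) = 214.4 m
rate = 214.4 m / 655 ka = 0.000327 m/yr = 327 m/Myr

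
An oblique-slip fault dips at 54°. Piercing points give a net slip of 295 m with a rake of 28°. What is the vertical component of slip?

112 m

dip-slip = net slip × sin(rake) = 295 m × sin(28°) = 138.5 m
throw = dip-slip × sin(dip) = 138.5 × sin(54°) = 112 m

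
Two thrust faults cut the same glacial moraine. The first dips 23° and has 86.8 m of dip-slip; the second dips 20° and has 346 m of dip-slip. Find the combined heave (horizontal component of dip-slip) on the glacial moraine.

heave_A = 86.8 × cos(23°) = 79.90 m
heave_B = 346 × cos(20°) = 325.1 m
total = 79.90 + 325.1 = 405 m

405 m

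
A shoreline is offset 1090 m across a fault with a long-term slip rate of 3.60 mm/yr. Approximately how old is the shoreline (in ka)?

age = offset / rate = 1090 m / (3.60 mm/yr) = 303000 yr = 303 ka

303 ka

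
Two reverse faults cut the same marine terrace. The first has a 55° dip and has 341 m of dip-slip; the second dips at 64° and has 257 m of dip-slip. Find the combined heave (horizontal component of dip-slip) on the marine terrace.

308 m

heave_A = 341 × cos(55°) = 195.6 m
heave_B = 257 × cos(64°) = 112.7 m
total = 195.6 + 112.7 = 308 m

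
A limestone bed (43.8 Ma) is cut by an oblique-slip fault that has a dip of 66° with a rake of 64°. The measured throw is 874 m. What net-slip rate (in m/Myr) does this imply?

dip-slip = throw / sin(dip) = 874 / sin(66°) = 956.7 m
net slip = dip-slip / sin(rake) = 956.7 / sin(64°) = 1064 m
rate = 1064 m / 43.8 Ma = 0.0000243 m/yr = 24.3 m/Myr

24.3 m/Myr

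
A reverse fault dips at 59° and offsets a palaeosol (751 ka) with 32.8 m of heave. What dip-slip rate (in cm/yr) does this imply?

dip-slip = heave / cos(dip) = 32.8 m / cos(59°) = 63.68 m
rate = 63.68 m / 751 ka = 0.0000848 m/yr = 0.00848 cm/yr

0.00848 cm/yr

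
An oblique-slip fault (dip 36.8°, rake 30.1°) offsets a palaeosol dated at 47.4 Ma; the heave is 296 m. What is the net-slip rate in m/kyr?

dip-slip = heave / cos(dip) = 296 / cos(36.8°) = 369.7 m
net slip = dip-slip / sin(rake) = 369.7 / sin(30.1°) = 737.1 m
rate = 737.1 m / 47.4 Ma = 0.0000156 m/yr = 0.0156 m/kyr

0.0156 m/kyr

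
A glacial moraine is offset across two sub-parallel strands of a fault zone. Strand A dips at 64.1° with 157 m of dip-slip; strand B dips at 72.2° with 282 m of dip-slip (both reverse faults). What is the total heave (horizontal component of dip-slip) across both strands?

155 m

heave_A = 157 × cos(64.1°) = 68.58 m
heave_B = 282 × cos(72.2°) = 86.21 m
total = 68.58 + 86.21 = 155 m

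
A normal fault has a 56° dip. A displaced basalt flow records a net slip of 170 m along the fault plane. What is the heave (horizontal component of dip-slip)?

heave = dip-slip × cos(dip) = 170 m × cos(56°) = 95.1 m

95.1 m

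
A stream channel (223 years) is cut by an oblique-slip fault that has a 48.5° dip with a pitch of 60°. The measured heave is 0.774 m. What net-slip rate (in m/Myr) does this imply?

6050 m/Myr

dip-slip = heave / cos(dip) = 0.774 / cos(48.5°) = 1.168 m
net slip = dip-slip / sin(rake) = 1.168 / sin(60°) = 1.349 m
rate = 1.349 m / 223 years = 0.00605 m/yr = 6050 m/Myr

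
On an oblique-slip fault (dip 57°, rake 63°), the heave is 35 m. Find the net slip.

dip-slip = heave / cos(dip) = 35 / cos(57°) = 64.26 m
net slip = dip-slip / sin(rake) = 64.26 / sin(63°) = 72.1 m

72.1 m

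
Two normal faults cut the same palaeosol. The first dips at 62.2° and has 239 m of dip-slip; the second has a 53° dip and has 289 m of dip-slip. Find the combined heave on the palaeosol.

285 m

heave_A = 239 × cos(62.2°) = 111.5 m
heave_B = 289 × cos(53°) = 173.9 m
total = 111.5 + 173.9 = 285 m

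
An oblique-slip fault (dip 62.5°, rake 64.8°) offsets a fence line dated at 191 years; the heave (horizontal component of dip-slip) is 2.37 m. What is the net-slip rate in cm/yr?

2.97 cm/yr

dip-slip = heave / cos(dip) = 2.37 / cos(62.5°) = 5.133 m
net slip = dip-slip / sin(rake) = 5.133 / sin(64.8°) = 5.673 m
rate = 5.673 m / 191 years = 0.0297 m/yr = 2.97 cm/yr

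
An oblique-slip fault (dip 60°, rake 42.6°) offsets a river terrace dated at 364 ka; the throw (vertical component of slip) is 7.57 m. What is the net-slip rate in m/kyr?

dip-slip = throw / sin(dip) = 7.57 / sin(60°) = 8.741 m
net slip = dip-slip / sin(rake) = 8.741 / sin(42.6°) = 12.91 m
rate = 12.91 m / 364 ka = 0.0000355 m/yr = 0.0355 m/kyr

0.0355 m/kyr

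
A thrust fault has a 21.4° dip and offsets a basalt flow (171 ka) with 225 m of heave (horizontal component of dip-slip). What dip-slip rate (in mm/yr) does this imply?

dip-slip = heave / cos(dip) = 225 m / cos(21.4°) = 241.7 m
rate = 241.7 m / 171 ka = 0.00141 m/yr = 1.41 mm/yr

1.41 mm/yr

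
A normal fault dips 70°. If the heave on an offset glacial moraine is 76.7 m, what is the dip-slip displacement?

dip-slip = heave / cos(dip) = 76.7 / cos(70°) = 224 m

224 m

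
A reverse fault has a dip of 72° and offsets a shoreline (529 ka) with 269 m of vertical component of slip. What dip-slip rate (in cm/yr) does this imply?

0.0535 cm/yr

dip-slip = throw / sin(dip) = 269 m / sin(72°) = 282.8 m
rate = 282.8 m / 529 ka = 0.000535 m/yr = 0.0535 cm/yr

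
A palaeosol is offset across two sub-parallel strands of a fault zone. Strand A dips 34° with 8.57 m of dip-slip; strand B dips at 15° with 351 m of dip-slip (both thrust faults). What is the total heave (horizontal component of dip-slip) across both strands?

heave_A = 8.57 × cos(34°) = 7.105 m
heave_B = 351 × cos(15°) = 339 m
total = 7.105 + 339 = 346 m

346 m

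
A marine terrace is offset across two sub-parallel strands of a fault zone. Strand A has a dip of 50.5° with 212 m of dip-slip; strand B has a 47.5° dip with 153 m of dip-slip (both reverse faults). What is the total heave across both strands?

heave_A = 212 × cos(50.5°) = 134.8 m
heave_B = 153 × cos(47.5°) = 103.4 m
total = 134.8 + 103.4 = 238 m

238 m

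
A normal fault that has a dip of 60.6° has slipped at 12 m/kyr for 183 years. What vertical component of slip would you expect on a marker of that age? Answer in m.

dip-slip = rate × time = 12 m/kyr × 183 years = 2.196 m
throw = dip-slip × sin(dip) = 2.196 × sin(60.6°) = 1.91 m

1.91 m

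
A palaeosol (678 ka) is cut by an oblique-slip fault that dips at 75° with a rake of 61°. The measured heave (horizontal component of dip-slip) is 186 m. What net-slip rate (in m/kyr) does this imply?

1.21 m/kyr

dip-slip = heave / cos(dip) = 186 / cos(75°) = 718.6 m
net slip = dip-slip / sin(rake) = 718.6 / sin(61°) = 821.7 m
rate = 821.7 m / 678 ka = 0.00121 m/yr = 1.21 m/kyr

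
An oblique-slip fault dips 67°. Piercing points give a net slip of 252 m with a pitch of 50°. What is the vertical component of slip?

dip-slip = net slip × sin(rake) = 252 m × sin(50°) = 193 m
throw = dip-slip × sin(dip) = 193 × sin(67°) = 178 m

178 m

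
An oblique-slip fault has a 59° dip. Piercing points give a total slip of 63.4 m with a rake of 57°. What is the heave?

dip-slip = net slip × sin(rake) = 63.4 m × sin(57°) = 53.17 m
heave = dip-slip × cos(dip) = 53.17 × cos(59°) = 27.4 m

27.4 m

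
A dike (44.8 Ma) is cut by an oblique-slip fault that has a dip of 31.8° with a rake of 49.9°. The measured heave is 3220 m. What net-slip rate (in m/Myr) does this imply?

111 m/Myr

dip-slip = heave / cos(dip) = 3220 / cos(31.8°) = 3789 m
net slip = dip-slip / sin(rake) = 3789 / sin(49.9°) = 4953 m
rate = 4953 m / 44.8 Ma = 0.000111 m/yr = 111 m/Myr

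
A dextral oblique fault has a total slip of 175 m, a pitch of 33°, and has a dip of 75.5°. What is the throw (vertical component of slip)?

dip-slip = net slip × sin(rake) = 175 m × sin(33°) = 95.31 m
throw = dip-slip × sin(dip) = 95.31 × sin(75.5°) = 92.3 m

92.3 m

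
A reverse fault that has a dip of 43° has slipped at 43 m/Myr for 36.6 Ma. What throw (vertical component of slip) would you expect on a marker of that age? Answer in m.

1070 m

dip-slip = rate × time = 43 m/Myr × 36.6 Ma = 1574 m
throw = dip-slip × sin(dip) = 1574 × sin(43°) = 1070 m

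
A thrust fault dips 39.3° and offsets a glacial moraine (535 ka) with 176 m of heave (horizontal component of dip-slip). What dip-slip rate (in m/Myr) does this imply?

425 m/Myr

dip-slip = heave / cos(dip) = 176 m / cos(39.3°) = 227.4 m
rate = 227.4 m / 535 ka = 0.000425 m/yr = 425 m/Myr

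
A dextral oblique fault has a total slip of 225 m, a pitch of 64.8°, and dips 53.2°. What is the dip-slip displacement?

204 m

dip-slip = net slip × sin(rake) = 225 m × sin(64.8°) = 204 m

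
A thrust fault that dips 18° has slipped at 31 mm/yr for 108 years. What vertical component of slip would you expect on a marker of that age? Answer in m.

dip-slip = rate × time = 31 mm/yr × 108 years = 3.348 m
throw = dip-slip × sin(dip) = 3.348 × sin(18°) = 1.03 m

1.03 m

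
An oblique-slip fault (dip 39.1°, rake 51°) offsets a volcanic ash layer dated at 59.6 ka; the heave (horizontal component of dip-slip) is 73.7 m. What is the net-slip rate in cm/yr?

0.205 cm/yr

dip-slip = heave / cos(dip) = 73.7 / cos(39.1°) = 94.97 m
net slip = dip-slip / sin(rake) = 94.97 / sin(51°) = 122.2 m
rate = 122.2 m / 59.6 ka = 0.00205 m/yr = 0.205 cm/yr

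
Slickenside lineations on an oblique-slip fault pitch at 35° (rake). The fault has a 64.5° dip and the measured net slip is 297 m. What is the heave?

dip-slip = net slip × sin(rake) = 297 m × sin(35°) = 170.4 m
heave = dip-slip × cos(dip) = 170.4 × cos(64.5°) = 73.3 m

73.3 m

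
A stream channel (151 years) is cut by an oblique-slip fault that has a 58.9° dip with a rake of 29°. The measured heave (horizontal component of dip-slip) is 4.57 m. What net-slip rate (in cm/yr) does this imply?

dip-slip = heave / cos(dip) = 4.57 / cos(58.9°) = 8.847 m
net slip = dip-slip / sin(rake) = 8.847 / sin(29°) = 18.25 m
rate = 18.25 m / 151 years = 0.121 m/yr = 12.1 cm/yr

12.1 cm/yr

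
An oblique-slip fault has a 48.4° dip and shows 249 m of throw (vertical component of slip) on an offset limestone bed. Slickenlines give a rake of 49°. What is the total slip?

dip-slip = throw / sin(dip) = 249 / sin(48.4°) = 333 m
net slip = dip-slip / sin(rake) = 333 / sin(49°) = 441 m

441 m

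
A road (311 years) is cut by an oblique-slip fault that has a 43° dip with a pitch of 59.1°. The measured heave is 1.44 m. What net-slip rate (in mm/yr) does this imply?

dip-slip = heave / cos(dip) = 1.44 / cos(43°) = 1.969 m
net slip = dip-slip / sin(rake) = 1.969 / sin(59.1°) = 2.295 m
rate = 2.295 m / 311 years = 0.00738 m/yr = 7.38 mm/yr

7.38 mm/yr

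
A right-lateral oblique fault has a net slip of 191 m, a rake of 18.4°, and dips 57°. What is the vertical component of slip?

50.6 m

dip-slip = net slip × sin(rake) = 191 m × sin(18.4°) = 60.29 m
throw = dip-slip × sin(dip) = 60.29 × sin(57°) = 50.6 m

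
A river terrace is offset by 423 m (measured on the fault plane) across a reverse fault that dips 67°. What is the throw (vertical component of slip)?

389 m

throw = dip-slip × sin(dip) = 423 m × sin(67°) = 389 m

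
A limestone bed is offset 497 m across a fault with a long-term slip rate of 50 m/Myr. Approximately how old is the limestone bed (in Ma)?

age = offset / rate = 497 m / (50 m/Myr) = 9.94e+06 yr = 9.94 Ma

9.94 Ma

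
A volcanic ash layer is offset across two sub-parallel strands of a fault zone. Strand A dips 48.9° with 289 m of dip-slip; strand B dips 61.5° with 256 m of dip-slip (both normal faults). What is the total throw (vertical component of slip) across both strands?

443 m

throw_A = 289 × sin(48.9°) = 217.8 m
throw_B = 256 × sin(61.5°) = 225 m
total = 217.8 + 225 = 443 m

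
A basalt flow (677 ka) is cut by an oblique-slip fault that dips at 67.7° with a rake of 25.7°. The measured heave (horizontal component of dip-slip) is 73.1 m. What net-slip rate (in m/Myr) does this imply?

dip-slip = heave / cos(dip) = 73.1 / cos(67.7°) = 192.6 m
net slip = dip-slip / sin(rake) = 192.6 / sin(25.7°) = 444.2 m
rate = 444.2 m / 677 ka = 0.000656 m/yr = 656 m/Myr

656 m/Myr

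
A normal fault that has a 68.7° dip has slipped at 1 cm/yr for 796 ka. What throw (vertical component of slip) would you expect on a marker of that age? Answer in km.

dip-slip = rate × time = 1 cm/yr × 796 ka = 7960 m
throw = dip-slip × sin(dip) = 7960 × sin(68.7°) = 7420 m = 7.42 km

7.42 km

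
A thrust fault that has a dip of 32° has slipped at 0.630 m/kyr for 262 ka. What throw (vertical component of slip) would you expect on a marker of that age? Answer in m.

87.5 m

dip-slip = rate × time = 0.630 m/kyr × 262 ka = 165.1 m
throw = dip-slip × sin(dip) = 165.1 × sin(32°) = 87.5 m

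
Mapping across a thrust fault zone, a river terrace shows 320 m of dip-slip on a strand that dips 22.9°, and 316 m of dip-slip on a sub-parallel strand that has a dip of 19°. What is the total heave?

594 m

heave_A = 320 × cos(22.9°) = 294.8 m
heave_B = 316 × cos(19°) = 298.8 m
total = 294.8 + 298.8 = 594 m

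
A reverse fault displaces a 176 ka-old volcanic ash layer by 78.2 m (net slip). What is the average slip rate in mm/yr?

rate = 78.2 m / 176 ka = 0.000444 m/yr = 0.444 mm/yr

0.444 mm/yr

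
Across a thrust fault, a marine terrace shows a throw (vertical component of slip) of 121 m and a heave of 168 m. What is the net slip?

net slip = √(throw² + heave²) = √(121² + 168²) = 207 m

207 m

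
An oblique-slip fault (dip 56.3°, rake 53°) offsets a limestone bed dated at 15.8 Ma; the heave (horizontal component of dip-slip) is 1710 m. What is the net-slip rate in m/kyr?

0.244 m/kyr

dip-slip = heave / cos(dip) = 1710 / cos(56.3°) = 3082 m
net slip = dip-slip / sin(rake) = 3082 / sin(53°) = 3859 m
rate = 3859 m / 15.8 Ma = 0.000244 m/yr = 0.244 m/kyr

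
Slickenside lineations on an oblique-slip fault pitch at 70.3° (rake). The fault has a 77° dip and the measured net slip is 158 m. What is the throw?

145 m

dip-slip = net slip × sin(rake) = 158 m × sin(70.3°) = 148.8 m
throw = dip-slip × sin(dip) = 148.8 × sin(77°) = 145 m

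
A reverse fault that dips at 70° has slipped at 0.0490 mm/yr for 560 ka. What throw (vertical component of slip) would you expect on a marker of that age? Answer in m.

25.8 m

dip-slip = rate × time = 0.0490 mm/yr × 560 ka = 27.44 m
throw = dip-slip × sin(dip) = 27.44 × sin(70°) = 25.8 m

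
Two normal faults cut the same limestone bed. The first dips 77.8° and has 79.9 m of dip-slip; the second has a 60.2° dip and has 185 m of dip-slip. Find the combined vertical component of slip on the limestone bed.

239 m

throw_A = 79.9 × sin(77.8°) = 78.10 m
throw_B = 185 × sin(60.2°) = 160.5 m
total = 78.10 + 160.5 = 239 m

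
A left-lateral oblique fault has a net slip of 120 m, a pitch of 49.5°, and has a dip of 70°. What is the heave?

dip-slip = net slip × sin(rake) = 120 m × sin(49.5°) = 91.25 m
heave = dip-slip × cos(dip) = 91.25 × cos(70°) = 31.2 m

31.2 m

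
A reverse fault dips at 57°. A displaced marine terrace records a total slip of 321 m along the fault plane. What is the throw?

throw = dip-slip × sin(dip) = 321 m × sin(57°) = 269 m

269 m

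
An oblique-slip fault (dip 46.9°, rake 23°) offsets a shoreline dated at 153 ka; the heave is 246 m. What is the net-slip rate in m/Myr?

dip-slip = heave / cos(dip) = 246 / cos(46.9°) = 360 m
net slip = dip-slip / sin(rake) = 360 / sin(23°) = 921.4 m
rate = 921.4 m / 153 ka = 0.00602 m/yr = 6020 m/Myr

6020 m/Myr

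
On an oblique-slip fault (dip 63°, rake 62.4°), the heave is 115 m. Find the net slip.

dip-slip = heave / cos(dip) = 115 / cos(63°) = 253.3 m
net slip = dip-slip / sin(rake) = 253.3 / sin(62.4°) = 286 m

286 m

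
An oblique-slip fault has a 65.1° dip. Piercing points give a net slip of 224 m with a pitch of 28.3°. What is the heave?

44.7 m

dip-slip = net slip × sin(rake) = 224 m × sin(28.3°) = 106.2 m
heave = dip-slip × cos(dip) = 106.2 × cos(65.1°) = 44.7 m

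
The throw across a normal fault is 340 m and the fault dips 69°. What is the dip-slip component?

364 m

dip-slip = throw / sin(dip) = 340 / sin(69°) = 364 m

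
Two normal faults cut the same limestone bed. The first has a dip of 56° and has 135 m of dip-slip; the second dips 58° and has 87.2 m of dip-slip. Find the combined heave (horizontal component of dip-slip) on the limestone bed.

122 m

heave_A = 135 × cos(56°) = 75.49 m
heave_B = 87.2 × cos(58°) = 46.21 m
total = 75.49 + 46.21 = 122 m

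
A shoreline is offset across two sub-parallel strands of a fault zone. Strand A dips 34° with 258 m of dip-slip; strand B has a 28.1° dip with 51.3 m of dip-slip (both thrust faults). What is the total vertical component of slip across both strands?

168 m

throw_A = 258 × sin(34°) = 144.3 m
throw_B = 51.3 × sin(28.1°) = 24.16 m
total = 144.3 + 24.16 = 168 m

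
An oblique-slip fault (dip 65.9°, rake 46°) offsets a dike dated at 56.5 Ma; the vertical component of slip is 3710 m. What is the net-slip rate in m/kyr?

dip-slip = throw / sin(dip) = 3710 / sin(65.9°) = 4064 m
net slip = dip-slip / sin(rake) = 4064 / sin(46°) = 5650 m
rate = 5650 m / 56.5 Ma = 0.000100 m/yr = 0.100 m/kyr

0.100 m/kyr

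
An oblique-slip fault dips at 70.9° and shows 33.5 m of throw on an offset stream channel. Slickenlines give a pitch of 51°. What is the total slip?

45.6 m

dip-slip = throw / sin(dip) = 33.5 / sin(70.9°) = 35.45 m
net slip = dip-slip / sin(rake) = 35.45 / sin(51°) = 45.6 m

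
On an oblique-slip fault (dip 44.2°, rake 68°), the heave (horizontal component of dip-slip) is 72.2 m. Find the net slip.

109 m

dip-slip = heave / cos(dip) = 72.2 / cos(44.2°) = 100.7 m
net slip = dip-slip / sin(rake) = 100.7 / sin(68°) = 109 m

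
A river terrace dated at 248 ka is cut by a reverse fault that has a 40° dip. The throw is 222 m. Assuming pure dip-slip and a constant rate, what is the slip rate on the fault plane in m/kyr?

1.39 m/kyr

dip-slip = throw / sin(dip) = 222 m / sin(40°) = 345.4 m
rate = 345.4 m / 248 ka = 0.00139 m/yr = 1.39 m/kyr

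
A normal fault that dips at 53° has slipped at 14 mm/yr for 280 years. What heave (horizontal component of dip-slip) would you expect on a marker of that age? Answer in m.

2.36 m

dip-slip = rate × time = 14 mm/yr × 280 years = 3.920 m
heave = dip-slip × cos(dip) = 3.920 × cos(53°) = 2.36 m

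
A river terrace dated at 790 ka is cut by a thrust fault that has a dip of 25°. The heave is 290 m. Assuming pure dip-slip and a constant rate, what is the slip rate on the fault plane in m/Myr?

dip-slip = heave / cos(dip) = 290 m / cos(25°) = 320 m
rate = 320 m / 790 ka = 0.000405 m/yr = 405 m/Myr

405 m/Myr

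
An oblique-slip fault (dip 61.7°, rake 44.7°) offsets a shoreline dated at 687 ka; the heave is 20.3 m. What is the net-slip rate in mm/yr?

0.0886 mm/yr

dip-slip = heave / cos(dip) = 20.3 / cos(61.7°) = 42.82 m
net slip = dip-slip / sin(rake) = 42.82 / sin(44.7°) = 60.87 m
rate = 60.87 m / 687 ka = 0.0000886 m/yr = 0.0886 mm/yr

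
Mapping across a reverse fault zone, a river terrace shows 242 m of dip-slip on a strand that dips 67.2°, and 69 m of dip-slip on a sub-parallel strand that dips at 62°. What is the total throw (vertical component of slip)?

284 m

throw_A = 242 × sin(67.2°) = 223.1 m
throw_B = 69 × sin(62°) = 60.92 m
total = 223.1 + 60.92 = 284 m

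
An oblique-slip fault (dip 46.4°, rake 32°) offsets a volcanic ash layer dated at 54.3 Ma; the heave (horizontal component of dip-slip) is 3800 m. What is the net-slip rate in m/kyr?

0.191 m/kyr

dip-slip = heave / cos(dip) = 3800 / cos(46.4°) = 5510 m
net slip = dip-slip / sin(rake) = 5510 / sin(32°) = 10400 m
rate = 10400 m / 54.3 Ma = 0.000191 m/yr = 0.191 m/kyr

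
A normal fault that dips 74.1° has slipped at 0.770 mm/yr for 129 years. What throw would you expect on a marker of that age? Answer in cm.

9.55 cm

dip-slip = rate × time = 0.770 mm/yr × 129 years = 0.09933 m
throw = dip-slip × sin(dip) = 0.09933 × sin(74.1°) = 0.0955 m = 9.55 cm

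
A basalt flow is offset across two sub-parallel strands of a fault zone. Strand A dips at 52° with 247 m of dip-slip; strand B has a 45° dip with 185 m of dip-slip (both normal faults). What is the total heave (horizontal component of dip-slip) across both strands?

heave_A = 247 × cos(52°) = 152.1 m
heave_B = 185 × cos(45°) = 130.8 m
total = 152.1 + 130.8 = 283 m

283 m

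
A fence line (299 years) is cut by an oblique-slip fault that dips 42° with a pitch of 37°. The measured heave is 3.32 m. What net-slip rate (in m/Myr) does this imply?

dip-slip = heave / cos(dip) = 3.32 / cos(42°) = 4.468 m
net slip = dip-slip / sin(rake) = 4.468 / sin(37°) = 7.423 m
rate = 7.423 m / 299 years = 0.0248 m/yr = 24800 m/Myr

24800 m/Myr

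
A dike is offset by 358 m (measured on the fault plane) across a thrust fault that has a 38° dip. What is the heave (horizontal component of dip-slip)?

heave = dip-slip × cos(dip) = 358 m × cos(38°) = 282 m

282 m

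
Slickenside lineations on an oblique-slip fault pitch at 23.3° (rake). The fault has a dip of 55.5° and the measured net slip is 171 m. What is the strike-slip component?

strike-slip = net slip × cos(rake) = 171 m × cos(23.3°) = 157 m

157 m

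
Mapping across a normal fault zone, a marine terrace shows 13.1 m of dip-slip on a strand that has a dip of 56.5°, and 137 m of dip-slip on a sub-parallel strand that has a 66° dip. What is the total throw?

throw_A = 13.1 × sin(56.5°) = 10.92 m
throw_B = 137 × sin(66°) = 125.2 m
total = 10.92 + 125.2 = 136 m

136 m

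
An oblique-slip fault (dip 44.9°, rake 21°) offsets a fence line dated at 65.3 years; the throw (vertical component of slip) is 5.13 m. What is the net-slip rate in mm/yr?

dip-slip = throw / sin(dip) = 5.13 / sin(44.9°) = 7.268 m
net slip = dip-slip / sin(rake) = 7.268 / sin(21°) = 20.28 m
rate = 20.28 m / 65.3 years = 0.311 m/yr = 311 mm/yr

311 mm/yr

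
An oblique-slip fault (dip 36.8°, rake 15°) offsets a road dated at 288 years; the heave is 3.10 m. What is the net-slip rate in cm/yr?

5.19 cm/yr

dip-slip = heave / cos(dip) = 3.10 / cos(36.8°) = 3.871 m
net slip = dip-slip / sin(rake) = 3.871 / sin(15°) = 14.96 m
rate = 14.96 m / 288 years = 0.0519 m/yr = 5.19 cm/yr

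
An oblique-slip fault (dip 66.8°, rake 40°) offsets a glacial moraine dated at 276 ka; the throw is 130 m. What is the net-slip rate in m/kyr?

dip-slip = throw / sin(dip) = 130 / sin(66.8°) = 141.4 m
net slip = dip-slip / sin(rake) = 141.4 / sin(40°) = 220 m
rate = 220 m / 276 ka = 0.000797 m/yr = 0.797 m/kyr

0.797 m/kyr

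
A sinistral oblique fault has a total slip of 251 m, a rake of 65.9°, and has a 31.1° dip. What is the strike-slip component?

strike-slip = net slip × cos(rake) = 251 m × cos(65.9°) = 102 m

102 m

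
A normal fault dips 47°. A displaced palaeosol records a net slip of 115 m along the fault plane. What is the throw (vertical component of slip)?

throw = dip-slip × sin(dip) = 115 m × sin(47°) = 84.1 m

84.1 m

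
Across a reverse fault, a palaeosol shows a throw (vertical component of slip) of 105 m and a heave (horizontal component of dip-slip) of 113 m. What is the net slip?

154 m

net slip = √(throw² + heave²) = √(105² + 113²) = 154 m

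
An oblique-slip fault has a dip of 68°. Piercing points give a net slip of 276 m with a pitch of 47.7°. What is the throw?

dip-slip = net slip × sin(rake) = 276 m × sin(47.7°) = 204.1 m
throw = dip-slip × sin(dip) = 204.1 × sin(68°) = 189 m

189 m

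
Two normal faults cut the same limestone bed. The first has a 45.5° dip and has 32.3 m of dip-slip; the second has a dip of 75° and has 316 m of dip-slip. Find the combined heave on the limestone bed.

heave_A = 32.3 × cos(45.5°) = 22.64 m
heave_B = 316 × cos(75°) = 81.79 m
total = 22.64 + 81.79 = 104 m

104 m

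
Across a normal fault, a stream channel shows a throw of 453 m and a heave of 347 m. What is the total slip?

net slip = √(throw² + heave²) = √(453² + 347²) = 571 m

571 m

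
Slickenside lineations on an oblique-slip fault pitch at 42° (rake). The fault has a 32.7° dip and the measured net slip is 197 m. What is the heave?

111 m

dip-slip = net slip × sin(rake) = 197 m × sin(42°) = 131.8 m
heave = dip-slip × cos(dip) = 131.8 × cos(32.7°) = 111 m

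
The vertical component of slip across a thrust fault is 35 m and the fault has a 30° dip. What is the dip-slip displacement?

70 m

dip-slip = throw / sin(dip) = 35 / sin(30°) = 70 m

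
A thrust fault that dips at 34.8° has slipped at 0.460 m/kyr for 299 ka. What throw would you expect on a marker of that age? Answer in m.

78.5 m

dip-slip = rate × time = 0.460 m/kyr × 299 ka = 137.5 m
throw = dip-slip × sin(dip) = 137.5 × sin(34.8°) = 78.5 m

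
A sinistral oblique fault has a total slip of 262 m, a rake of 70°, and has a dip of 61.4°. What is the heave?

dip-slip = net slip × sin(rake) = 262 m × sin(70°) = 246.2 m
heave = dip-slip × cos(dip) = 246.2 × cos(61.4°) = 118 m

118 m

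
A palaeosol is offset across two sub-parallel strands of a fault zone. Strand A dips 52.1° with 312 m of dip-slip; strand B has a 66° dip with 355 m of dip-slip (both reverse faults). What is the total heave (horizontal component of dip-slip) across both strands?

heave_A = 312 × cos(52.1°) = 191.7 m
heave_B = 355 × cos(66°) = 144.4 m
total = 191.7 + 144.4 = 336 m

336 m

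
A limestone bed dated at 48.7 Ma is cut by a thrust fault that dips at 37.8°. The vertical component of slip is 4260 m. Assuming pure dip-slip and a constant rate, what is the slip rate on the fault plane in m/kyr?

0.143 m/kyr

dip-slip = throw / sin(dip) = 4260 m / sin(37.8°) = 6950 m
rate = 6950 m / 48.7 Ma = 0.000143 m/yr = 0.143 m/kyr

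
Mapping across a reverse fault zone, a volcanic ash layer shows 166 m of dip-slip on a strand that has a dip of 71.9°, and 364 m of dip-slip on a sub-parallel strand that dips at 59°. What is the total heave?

heave_A = 166 × cos(71.9°) = 51.57 m
heave_B = 364 × cos(59°) = 187.5 m
total = 51.57 + 187.5 = 239 m

239 m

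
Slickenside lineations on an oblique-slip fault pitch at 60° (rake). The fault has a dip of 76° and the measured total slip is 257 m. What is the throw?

dip-slip = net slip × sin(rake) = 257 m × sin(60°) = 222.6 m
throw = dip-slip × sin(dip) = 222.6 × sin(76°) = 216 m

216 m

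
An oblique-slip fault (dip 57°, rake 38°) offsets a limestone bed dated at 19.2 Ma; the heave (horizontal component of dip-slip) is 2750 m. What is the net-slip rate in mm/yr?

0.427 mm/yr

dip-slip = heave / cos(dip) = 2750 / cos(57°) = 5049 m
net slip = dip-slip / sin(rake) = 5049 / sin(38°) = 8201 m
rate = 8201 m / 19.2 Ma = 0.000427 m/yr = 0.427 mm/yr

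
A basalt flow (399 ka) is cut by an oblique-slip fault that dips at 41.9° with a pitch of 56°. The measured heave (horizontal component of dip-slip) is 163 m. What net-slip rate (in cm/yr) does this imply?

dip-slip = heave / cos(dip) = 163 / cos(41.9°) = 219 m
net slip = dip-slip / sin(rake) = 219 / sin(56°) = 264.2 m
rate = 264.2 m / 399 ka = 0.000662 m/yr = 0.0662 cm/yr

0.0662 cm/yr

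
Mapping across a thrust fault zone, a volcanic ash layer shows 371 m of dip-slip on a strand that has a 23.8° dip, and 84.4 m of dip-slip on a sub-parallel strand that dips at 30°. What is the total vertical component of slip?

throw_A = 371 × sin(23.8°) = 149.7 m
throw_B = 84.4 × sin(30°) = 42.20 m
total = 149.7 + 42.20 = 192 m

192 m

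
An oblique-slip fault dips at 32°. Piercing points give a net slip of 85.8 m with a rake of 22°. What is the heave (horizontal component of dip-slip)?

27.3 m

dip-slip = net slip × sin(rake) = 85.8 m × sin(22°) = 32.14 m
heave = dip-slip × cos(dip) = 32.14 × cos(32°) = 27.3 m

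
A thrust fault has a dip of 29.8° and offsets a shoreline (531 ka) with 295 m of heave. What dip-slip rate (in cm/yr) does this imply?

dip-slip = heave / cos(dip) = 295 m / cos(29.8°) = 340 m
rate = 340 m / 531 ka = 0.000640 m/yr = 0.0640 cm/yr

0.0640 cm/yr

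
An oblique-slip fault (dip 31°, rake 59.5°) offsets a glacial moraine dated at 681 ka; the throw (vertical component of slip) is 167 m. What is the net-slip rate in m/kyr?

dip-slip = throw / sin(dip) = 167 / sin(31°) = 324.2 m
net slip = dip-slip / sin(rake) = 324.2 / sin(59.5°) = 376.3 m
rate = 376.3 m / 681 ka = 0.000553 m/yr = 0.553 m/kyr

0.553 m/kyr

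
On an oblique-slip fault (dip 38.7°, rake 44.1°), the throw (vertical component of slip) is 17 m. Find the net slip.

dip-slip = throw / sin(dip) = 17 / sin(38.7°) = 27.19 m
net slip = dip-slip / sin(rake) = 27.19 / sin(44.1°) = 39.1 m

39.1 m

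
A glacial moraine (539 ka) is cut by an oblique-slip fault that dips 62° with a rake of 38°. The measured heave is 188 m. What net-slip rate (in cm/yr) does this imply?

0.121 cm/yr

dip-slip = heave / cos(dip) = 188 / cos(62°) = 400.5 m
net slip = dip-slip / sin(rake) = 400.5 / sin(38°) = 650.4 m
rate = 650.4 m / 539 ka = 0.00121 m/yr = 0.121 cm/yr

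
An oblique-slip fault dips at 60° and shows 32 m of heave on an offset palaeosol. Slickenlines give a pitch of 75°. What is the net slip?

dip-slip = heave / cos(dip) = 32 / cos(60°) = 64 m
net slip = dip-slip / sin(rake) = 64 / sin(75°) = 66.3 m

66.3 m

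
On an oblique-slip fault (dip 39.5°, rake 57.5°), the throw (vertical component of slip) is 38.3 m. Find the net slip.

71.4 m

dip-slip = throw / sin(dip) = 38.3 / sin(39.5°) = 60.21 m
net slip = dip-slip / sin(rake) = 60.21 / sin(57.5°) = 71.4 m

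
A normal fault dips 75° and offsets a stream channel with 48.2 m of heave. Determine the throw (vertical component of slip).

throw = heave × tan(dip) = 48.2 × tan(75°) = 180 m

180 m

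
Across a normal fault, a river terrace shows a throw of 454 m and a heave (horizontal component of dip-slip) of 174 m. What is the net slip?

486 m

net slip = √(throw² + heave²) = √(454² + 174²) = 486 m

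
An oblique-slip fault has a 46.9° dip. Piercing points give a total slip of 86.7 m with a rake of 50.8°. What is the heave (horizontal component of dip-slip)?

45.9 m

dip-slip = net slip × sin(rake) = 86.7 m × sin(50.8°) = 67.19 m
heave = dip-slip × cos(dip) = 67.19 × cos(46.9°) = 45.9 m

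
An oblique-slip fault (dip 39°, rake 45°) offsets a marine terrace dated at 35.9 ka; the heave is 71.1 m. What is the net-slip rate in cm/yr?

0.360 cm/yr

dip-slip = heave / cos(dip) = 71.1 / cos(39°) = 91.49 m
net slip = dip-slip / sin(rake) = 91.49 / sin(45°) = 129.4 m
rate = 129.4 m / 35.9 ka = 0.00360 m/yr = 0.360 cm/yr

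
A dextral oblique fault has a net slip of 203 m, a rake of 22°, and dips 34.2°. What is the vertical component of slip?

dip-slip = net slip × sin(rake) = 203 m × sin(22°) = 76.05 m
throw = dip-slip × sin(dip) = 76.05 × sin(34.2°) = 42.7 m

42.7 m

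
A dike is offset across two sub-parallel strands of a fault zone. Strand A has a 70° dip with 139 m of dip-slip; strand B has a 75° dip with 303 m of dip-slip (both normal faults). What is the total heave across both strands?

126 m

heave_A = 139 × cos(70°) = 47.54 m
heave_B = 303 × cos(75°) = 78.42 m
total = 47.54 + 78.42 = 126 m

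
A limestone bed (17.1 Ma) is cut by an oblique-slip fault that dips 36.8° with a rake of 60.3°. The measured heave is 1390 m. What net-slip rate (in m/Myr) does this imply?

117 m/Myr

dip-slip = heave / cos(dip) = 1390 / cos(36.8°) = 1736 m
net slip = dip-slip / sin(rake) = 1736 / sin(60.3°) = 1998 m
rate = 1998 m / 17.1 Ma = 0.000117 m/yr = 117 m/Myr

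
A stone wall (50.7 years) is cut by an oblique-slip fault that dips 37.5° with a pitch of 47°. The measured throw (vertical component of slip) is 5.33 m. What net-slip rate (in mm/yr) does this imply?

236 mm/yr

dip-slip = throw / sin(dip) = 5.33 / sin(37.5°) = 8.755 m
net slip = dip-slip / sin(rake) = 8.755 / sin(47°) = 11.97 m
rate = 11.97 m / 50.7 years = 0.236 m/yr = 236 mm/yr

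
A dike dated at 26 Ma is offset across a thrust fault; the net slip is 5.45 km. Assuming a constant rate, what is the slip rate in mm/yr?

0.210 mm/yr

rate = 5.45 km / 26 Ma = 0.000210 m/yr = 0.210 mm/yr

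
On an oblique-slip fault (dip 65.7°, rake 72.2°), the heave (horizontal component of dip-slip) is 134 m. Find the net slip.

dip-slip = heave / cos(dip) = 134 / cos(65.7°) = 325.6 m
net slip = dip-slip / sin(rake) = 325.6 / sin(72.2°) = 342 m

342 m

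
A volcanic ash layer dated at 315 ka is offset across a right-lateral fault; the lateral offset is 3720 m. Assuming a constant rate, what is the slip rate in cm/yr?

rate = 3720 m / 315 ka = 0.0118 m/yr = 1.18 cm/yr

1.18 cm/yr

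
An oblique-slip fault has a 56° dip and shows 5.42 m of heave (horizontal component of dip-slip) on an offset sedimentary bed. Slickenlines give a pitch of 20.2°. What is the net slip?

dip-slip = heave / cos(dip) = 5.42 / cos(56°) = 9.693 m
net slip = dip-slip / sin(rake) = 9.693 / sin(20.2°) = 28.1 m

28.1 m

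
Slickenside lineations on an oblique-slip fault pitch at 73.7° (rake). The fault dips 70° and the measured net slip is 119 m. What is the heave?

39.1 m

dip-slip = net slip × sin(rake) = 119 m × sin(73.7°) = 114.2 m
heave = dip-slip × cos(dip) = 114.2 × cos(70°) = 39.1 m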